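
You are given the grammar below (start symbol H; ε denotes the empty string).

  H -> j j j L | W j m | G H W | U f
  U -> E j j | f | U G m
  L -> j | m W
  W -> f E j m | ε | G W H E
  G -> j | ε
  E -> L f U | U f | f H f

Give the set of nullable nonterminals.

{ G, W }

Directly nullable (have an ε-production): W, G.
No other nonterminal has a production whose RHS symbols are all nullable.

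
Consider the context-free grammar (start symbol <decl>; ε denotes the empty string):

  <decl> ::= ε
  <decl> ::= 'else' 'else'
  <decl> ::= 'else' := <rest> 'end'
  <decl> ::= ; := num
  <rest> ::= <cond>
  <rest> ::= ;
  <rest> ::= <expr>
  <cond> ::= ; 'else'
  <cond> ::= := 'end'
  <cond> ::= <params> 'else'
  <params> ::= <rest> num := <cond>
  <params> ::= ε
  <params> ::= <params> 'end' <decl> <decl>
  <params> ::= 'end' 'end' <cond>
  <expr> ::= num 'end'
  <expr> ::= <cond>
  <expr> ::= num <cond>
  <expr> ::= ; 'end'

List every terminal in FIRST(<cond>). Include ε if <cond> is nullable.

{ 'else', 'end', :=, ;, num }

<cond> ::= ; 'else' contributes {;}.
<cond> ::= := 'end' contributes {:=}.
From <cond> ::= <params> 'else': <params> nullable, take FIRST(<params>) ∪ {'else'} = { 'else', 'end', :=, ;, num }.
Union: FIRST(<cond>) = { 'else', 'end', :=, ;, num }.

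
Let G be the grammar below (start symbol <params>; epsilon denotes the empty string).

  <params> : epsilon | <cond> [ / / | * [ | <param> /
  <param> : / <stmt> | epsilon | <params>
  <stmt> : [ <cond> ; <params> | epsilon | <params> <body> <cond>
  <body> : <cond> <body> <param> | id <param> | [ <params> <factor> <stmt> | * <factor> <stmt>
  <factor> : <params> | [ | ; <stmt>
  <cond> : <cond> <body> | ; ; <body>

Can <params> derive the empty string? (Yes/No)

<params> has an epsilon-production, so <params> ⇒ epsilon.

Yes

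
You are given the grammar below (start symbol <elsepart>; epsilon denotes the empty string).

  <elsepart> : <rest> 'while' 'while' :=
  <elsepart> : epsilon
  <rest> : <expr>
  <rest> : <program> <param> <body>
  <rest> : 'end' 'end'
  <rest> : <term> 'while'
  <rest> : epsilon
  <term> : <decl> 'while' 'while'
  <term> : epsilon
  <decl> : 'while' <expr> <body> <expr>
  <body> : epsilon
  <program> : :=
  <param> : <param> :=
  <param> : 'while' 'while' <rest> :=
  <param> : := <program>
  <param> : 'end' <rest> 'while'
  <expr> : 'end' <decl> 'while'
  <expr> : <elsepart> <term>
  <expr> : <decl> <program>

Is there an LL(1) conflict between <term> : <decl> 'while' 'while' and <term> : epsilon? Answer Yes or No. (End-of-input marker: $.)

Yes

FIRST(<decl> 'while' 'while') = { 'while' } and FIRST(epsilon) = { epsilon }.
The second alternative is nullable and FOLLOW(<term>) = { 'end', 'while', := } shares 'while' with FIRST of the first — conflict.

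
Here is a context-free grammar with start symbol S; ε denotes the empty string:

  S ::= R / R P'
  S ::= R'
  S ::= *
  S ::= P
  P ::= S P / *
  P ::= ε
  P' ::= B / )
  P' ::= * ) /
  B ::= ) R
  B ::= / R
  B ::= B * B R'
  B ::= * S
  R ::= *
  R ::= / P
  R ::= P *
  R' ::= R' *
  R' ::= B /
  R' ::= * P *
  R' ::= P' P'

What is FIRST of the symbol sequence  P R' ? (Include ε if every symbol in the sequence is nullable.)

Add FIRST(P)\{ε} = { ), *, / }; P is nullable, continue.
Add FIRST(R') = { ), *, / }; R' is not nullable, stop.

{ ), *, / }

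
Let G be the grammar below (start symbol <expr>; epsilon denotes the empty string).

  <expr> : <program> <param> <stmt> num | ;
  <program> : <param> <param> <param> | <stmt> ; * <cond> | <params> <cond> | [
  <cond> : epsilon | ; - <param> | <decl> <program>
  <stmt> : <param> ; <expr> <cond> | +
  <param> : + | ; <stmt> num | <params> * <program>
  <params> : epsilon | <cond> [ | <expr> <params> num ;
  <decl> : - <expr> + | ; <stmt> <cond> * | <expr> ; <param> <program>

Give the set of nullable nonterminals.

Directly nullable (have an epsilon-production): <cond>, <params>.
<program> : <params> <cond> with every symbol nullable, so <program> is nullable.
No other nonterminal has a production whose RHS symbols are all nullable.

{ <cond>, <params>, <program> }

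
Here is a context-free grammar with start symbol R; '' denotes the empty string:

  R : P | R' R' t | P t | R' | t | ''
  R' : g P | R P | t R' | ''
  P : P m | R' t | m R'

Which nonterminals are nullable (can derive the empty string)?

{ R, R' }

Directly nullable (have an ''-production): R, R'.
No other nonterminal has a production whose RHS symbols are all nullable.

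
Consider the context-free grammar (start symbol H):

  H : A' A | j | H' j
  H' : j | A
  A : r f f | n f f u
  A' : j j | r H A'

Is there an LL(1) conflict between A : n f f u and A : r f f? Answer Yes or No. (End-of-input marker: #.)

FIRST(n f f u) = { n } and FIRST(r f f) = { r }.
The FIRST sets are disjoint and neither alternative is nullable — no conflict.

No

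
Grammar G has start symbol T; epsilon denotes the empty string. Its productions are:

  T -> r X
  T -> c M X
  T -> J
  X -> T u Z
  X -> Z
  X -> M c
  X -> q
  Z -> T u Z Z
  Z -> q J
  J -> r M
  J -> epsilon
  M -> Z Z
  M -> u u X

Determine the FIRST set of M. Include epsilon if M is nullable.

{ c, q, r, u }

From M -> Z Z: add FIRST(Z) = { c, q, r, u }.
M -> u u X contributes {u}.
Union: FIRST(M) = { c, q, r, u }.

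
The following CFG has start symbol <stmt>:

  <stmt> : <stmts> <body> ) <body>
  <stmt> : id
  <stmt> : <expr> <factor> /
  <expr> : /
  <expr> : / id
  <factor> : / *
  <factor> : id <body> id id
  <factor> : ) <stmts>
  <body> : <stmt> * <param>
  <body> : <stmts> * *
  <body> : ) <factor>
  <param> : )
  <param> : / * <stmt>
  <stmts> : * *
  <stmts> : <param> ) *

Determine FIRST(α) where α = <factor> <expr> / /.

{ ), /, id }

Add FIRST(<factor>) = { ), /, id }; <factor> is not nullable, stop.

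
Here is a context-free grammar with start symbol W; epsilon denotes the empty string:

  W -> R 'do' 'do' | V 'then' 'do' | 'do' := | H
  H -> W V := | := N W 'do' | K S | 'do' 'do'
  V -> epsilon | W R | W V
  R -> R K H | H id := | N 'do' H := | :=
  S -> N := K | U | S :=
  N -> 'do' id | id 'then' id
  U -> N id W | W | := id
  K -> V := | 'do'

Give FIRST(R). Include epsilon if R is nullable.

From R -> R K H: add FIRST(R) = { 'do', 'then', :=, id }.
From R -> H id :=: add FIRST(H) = { 'do', 'then', :=, id }.
From R -> N 'do' H :=: add FIRST(N) = { 'do', id }.
R -> := contributes {:=}.
Union: FIRST(R) = { 'do', 'then', :=, id }.

{ 'do', 'then', :=, id }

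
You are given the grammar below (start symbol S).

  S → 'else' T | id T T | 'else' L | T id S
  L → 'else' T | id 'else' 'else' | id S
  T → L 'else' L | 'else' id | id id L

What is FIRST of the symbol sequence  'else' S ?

'else' is a terminal; add {'else'} and stop.

{ 'else' }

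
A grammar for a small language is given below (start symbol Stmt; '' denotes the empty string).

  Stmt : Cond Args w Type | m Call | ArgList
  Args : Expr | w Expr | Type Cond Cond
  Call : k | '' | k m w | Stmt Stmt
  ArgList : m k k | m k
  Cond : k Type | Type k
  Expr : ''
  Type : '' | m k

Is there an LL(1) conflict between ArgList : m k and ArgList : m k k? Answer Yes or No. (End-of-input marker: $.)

Yes

FIRST(m k) = { m } and FIRST(m k k) = { m }.
Both contain m, so the two alternatives are not disjoint — LL(1) conflict.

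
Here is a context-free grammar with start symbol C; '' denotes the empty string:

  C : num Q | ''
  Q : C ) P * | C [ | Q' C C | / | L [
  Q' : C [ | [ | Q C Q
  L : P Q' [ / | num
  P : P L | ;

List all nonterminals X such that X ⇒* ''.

Directly nullable (have an ''-production): C.
No other nonterminal has a production whose RHS symbols are all nullable.

{ C }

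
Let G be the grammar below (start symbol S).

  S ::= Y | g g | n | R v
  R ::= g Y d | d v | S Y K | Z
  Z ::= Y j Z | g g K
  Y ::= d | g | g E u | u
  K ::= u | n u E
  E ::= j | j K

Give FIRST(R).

{ d, g, n, u }

R ::= g Y d contributes {g}.
R ::= d v contributes {d}.
From R ::= S Y K: add FIRST(S) = { d, g, n, u }.
From R ::= Z: add FIRST(Z) = { d, g, u }.
Union: FIRST(R) = { d, g, n, u }.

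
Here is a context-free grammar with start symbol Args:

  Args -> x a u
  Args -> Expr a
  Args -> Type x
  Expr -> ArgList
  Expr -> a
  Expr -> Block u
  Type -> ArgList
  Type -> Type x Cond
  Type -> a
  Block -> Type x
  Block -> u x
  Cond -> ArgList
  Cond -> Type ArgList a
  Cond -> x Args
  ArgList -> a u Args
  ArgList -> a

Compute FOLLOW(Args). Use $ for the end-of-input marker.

Args is the start symbol, so $ ∈ FOLLOW(Args).
In Cond -> x Args: Args is at the end, add FOLLOW(Cond) = { a, x }.
In ArgList -> a u Args: Args is at the end, add FOLLOW(ArgList) = { a, x }.
Union: FOLLOW(Args) = { $, a, x }.

{ $, a, x }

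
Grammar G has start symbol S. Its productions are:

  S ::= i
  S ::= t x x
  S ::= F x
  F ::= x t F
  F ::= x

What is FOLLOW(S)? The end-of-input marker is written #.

S is the start symbol, so # ∈ FOLLOW(S).
Union: FOLLOW(S) = { # }.

{ # }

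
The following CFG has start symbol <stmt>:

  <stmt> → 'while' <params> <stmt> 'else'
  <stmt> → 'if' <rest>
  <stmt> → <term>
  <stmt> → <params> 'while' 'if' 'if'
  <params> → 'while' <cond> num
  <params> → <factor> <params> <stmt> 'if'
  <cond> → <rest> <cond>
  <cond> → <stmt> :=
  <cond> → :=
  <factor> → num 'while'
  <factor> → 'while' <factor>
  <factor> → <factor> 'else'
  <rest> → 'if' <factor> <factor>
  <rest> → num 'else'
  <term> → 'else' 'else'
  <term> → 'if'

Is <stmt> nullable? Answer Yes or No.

No nonterminal in this grammar is nullable.
No production of <stmt> has an RHS whose symbols are all nullable, so <stmt> is not nullable.

No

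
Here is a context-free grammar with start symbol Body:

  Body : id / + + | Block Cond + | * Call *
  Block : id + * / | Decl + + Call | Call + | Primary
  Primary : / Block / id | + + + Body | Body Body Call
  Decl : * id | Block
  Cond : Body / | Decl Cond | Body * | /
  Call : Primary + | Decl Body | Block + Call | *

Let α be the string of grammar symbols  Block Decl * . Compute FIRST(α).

{ *, +, /, id }

Add FIRST(Block) = { *, +, /, id }; Block is not nullable, stop.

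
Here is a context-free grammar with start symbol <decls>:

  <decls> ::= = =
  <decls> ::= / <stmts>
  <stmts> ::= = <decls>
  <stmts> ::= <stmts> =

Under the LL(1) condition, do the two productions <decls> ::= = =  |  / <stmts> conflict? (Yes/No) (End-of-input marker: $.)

FIRST(= =) = { = } and FIRST(/ <stmts>) = { / }.
The FIRST sets are disjoint and neither alternative is nullable — no conflict.

No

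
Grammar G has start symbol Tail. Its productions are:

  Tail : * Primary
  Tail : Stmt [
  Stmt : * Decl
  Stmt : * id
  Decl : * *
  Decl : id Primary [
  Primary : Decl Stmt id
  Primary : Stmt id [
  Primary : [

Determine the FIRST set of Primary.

From Primary : Decl Stmt id: add FIRST(Decl) = { *, id }.
From Primary : Stmt id [: add FIRST(Stmt) = { * }.
Primary : [ contributes {[}.
Union: FIRST(Primary) = { *, [, id }.

{ *, [, id }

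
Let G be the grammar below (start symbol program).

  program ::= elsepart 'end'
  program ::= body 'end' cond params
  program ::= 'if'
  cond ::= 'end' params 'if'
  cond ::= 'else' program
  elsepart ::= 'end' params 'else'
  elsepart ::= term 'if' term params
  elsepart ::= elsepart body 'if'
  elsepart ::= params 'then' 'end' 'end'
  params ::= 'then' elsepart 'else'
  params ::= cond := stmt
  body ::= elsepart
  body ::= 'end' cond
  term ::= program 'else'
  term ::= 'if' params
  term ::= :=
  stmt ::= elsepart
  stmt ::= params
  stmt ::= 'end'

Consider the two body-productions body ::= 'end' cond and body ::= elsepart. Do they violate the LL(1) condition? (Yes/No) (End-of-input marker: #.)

FIRST('end' cond) = { 'end' } and FIRST(elsepart) = { 'else', 'end', 'if', 'then', := }.
Both contain 'end', so the two alternatives are not disjoint — LL(1) conflict.

Yes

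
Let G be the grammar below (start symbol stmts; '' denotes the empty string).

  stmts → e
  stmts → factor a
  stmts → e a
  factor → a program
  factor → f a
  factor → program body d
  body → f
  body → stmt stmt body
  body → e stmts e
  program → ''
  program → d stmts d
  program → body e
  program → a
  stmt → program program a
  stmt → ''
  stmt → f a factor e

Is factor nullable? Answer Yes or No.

No

Nullable nonterminals: program, stmt.
No production of factor has an RHS whose symbols are all nullable, so factor is not nullable.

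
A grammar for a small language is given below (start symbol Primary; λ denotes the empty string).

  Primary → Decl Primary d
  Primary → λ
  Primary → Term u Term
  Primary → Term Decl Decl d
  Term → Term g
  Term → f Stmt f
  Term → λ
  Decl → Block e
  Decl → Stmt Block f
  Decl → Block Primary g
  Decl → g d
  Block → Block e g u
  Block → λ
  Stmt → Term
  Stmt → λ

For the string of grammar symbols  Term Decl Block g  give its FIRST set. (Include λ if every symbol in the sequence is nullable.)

Add FIRST(Term)\{λ} = { f, g }; Term is nullable, continue.
Add FIRST(Decl) = { e, f, g, u }; Decl is not nullable, stop.

{ e, f, g, u }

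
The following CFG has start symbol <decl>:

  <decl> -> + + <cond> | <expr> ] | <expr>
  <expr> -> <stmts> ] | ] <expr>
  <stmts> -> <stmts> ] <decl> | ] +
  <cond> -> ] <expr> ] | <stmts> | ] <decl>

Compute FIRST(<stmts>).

From <stmts> -> <stmts> ] <decl>: add FIRST(<stmts>) = { ] }.
<stmts> -> ] + contributes {]}.
Union: FIRST(<stmts>) = { ] }.

{ ] }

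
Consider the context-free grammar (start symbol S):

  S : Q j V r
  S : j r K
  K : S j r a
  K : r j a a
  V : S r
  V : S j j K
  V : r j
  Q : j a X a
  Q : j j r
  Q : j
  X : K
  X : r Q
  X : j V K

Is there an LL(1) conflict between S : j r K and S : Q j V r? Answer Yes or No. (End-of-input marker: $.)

Yes

FIRST(j r K) = { j } and FIRST(Q j V r) = { j }.
Both contain j, so the two alternatives are not disjoint — LL(1) conflict.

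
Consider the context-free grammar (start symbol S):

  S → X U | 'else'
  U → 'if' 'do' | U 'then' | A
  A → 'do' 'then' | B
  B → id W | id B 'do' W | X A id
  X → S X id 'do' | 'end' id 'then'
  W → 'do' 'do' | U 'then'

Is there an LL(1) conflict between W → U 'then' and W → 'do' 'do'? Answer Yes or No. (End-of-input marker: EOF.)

Yes

FIRST(U 'then') = { 'do', 'else', 'end', 'if', id } and FIRST('do' 'do') = { 'do' }.
Both contain 'do', so the two alternatives are not disjoint — LL(1) conflict.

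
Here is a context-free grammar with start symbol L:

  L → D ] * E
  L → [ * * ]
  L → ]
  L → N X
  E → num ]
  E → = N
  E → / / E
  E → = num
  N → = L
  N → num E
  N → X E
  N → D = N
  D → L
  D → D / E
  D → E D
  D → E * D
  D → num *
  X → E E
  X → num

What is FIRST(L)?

From L → D ] * E: add FIRST(D) = { /, =, [, ], num }.
L → [ * * ] contributes {[}.
L → ] contributes {]}.
From L → N X: add FIRST(N) = { /, =, [, ], num }.
Union: FIRST(L) = { /, =, [, ], num }.

{ /, =, [, ], num }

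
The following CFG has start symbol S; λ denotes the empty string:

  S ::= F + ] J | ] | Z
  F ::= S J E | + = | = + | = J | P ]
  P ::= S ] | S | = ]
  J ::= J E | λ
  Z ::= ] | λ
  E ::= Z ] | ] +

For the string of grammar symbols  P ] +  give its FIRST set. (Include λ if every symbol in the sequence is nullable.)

Add FIRST(P)\{λ} = { +, =, ] }; P is nullable, continue.
] is a terminal; add {]} and stop.

{ +, =, ] }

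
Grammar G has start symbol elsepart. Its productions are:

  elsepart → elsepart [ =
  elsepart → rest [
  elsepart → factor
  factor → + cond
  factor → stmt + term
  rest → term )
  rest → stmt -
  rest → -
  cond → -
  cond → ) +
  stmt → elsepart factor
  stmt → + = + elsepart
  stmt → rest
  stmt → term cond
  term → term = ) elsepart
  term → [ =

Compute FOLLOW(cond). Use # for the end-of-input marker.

In factor → + cond: cond is at the end, add FOLLOW(factor) = { #, ), +, -, =, [ }.
In stmt → term cond: cond is at the end, add FOLLOW(stmt) = { +, - }.
Union: FOLLOW(cond) = { #, ), +, -, =, [ }.

{ #, ), +, -, =, [ }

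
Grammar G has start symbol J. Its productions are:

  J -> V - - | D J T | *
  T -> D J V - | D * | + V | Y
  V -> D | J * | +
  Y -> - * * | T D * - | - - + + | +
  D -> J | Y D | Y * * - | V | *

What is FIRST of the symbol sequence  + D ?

+ is a terminal; add {+} and stop.

{ + }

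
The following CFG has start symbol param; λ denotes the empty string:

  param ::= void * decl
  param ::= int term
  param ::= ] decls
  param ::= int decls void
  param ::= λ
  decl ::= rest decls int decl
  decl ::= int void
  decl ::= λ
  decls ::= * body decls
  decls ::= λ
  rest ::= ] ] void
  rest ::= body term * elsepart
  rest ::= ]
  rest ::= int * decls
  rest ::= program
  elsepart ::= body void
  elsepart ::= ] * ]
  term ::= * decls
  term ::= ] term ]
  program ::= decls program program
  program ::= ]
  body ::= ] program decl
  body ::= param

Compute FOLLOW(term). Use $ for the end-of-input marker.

{ $, *, ], int, void }

In param ::= int term: term is at the end, add FOLLOW(param) = { $, *, ], int, void }.
In rest ::= body term * elsepart: add FIRST(* elsepart) = { * }.
In term ::= ] term ]: add FIRST(]) = { ] }.
Union: FOLLOW(term) = { $, *, ], int, void }.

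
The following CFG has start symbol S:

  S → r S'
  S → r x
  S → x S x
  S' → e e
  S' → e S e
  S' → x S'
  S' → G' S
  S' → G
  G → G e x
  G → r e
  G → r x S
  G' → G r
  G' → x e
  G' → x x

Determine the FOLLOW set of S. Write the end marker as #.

S is the start symbol, so # ∈ FOLLOW(S).
In S → x S x: add FIRST(x) = { x }.
In S' → e S e: add FIRST(e) = { e }.
In S' → G' S: S is at the end, add FOLLOW(S') = { #, e, r, x }.
In G → r x S: S is at the end, add FOLLOW(G) = { #, e, r, x }.
Union: FOLLOW(S) = { #, e, r, x }.

{ #, e, r, x }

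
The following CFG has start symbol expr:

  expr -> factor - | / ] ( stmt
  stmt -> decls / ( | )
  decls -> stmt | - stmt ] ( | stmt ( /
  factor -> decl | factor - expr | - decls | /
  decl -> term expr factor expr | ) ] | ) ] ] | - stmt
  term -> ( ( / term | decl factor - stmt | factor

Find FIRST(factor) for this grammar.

{ (, ), -, / }

From factor -> decl: add FIRST(decl) = { (, ), -, / }.
From factor -> factor - expr: add FIRST(factor) = { (, ), -, / }.
factor -> - decls contributes {-}.
factor -> / contributes {/}.
Union: FIRST(factor) = { (, ), -, / }.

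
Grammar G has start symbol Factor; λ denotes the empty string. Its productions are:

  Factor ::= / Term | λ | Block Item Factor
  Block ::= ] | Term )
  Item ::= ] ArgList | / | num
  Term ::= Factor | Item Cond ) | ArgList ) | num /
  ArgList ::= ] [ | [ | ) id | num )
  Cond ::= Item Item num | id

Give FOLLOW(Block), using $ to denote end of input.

{ /, ], num }

In Factor ::= Block Item Factor: add FIRST(Item Factor) = { /, ], num }.
Union: FOLLOW(Block) = { /, ], num }.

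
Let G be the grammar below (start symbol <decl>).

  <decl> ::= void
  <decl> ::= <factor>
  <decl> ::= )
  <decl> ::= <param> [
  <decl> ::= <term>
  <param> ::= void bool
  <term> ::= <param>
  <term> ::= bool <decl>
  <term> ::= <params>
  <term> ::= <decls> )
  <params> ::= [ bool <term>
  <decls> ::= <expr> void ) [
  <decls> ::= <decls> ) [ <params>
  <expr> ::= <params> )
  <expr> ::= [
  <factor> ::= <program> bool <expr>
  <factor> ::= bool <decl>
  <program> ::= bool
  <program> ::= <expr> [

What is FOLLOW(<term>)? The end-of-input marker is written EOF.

In <decl> ::= <term>: <term> is at the end, add FOLLOW(<decl>) = { EOF, ) }.
In <params> ::= [ bool <term>: <term> is at the end, add FOLLOW(<params>) = { EOF, ) }.
Union: FOLLOW(<term>) = { EOF, ) }.

{ EOF, ) }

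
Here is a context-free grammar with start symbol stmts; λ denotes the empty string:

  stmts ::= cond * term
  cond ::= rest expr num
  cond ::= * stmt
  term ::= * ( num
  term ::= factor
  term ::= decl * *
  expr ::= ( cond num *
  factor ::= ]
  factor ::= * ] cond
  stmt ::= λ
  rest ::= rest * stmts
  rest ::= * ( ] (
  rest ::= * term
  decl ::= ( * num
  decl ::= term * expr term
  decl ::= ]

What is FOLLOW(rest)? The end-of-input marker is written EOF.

In cond ::= rest expr num: add FIRST(expr num) = { ( }.
In rest ::= rest * stmts: add FIRST(* stmts) = { * }.
Union: FOLLOW(rest) = { (, * }.

{ (, * }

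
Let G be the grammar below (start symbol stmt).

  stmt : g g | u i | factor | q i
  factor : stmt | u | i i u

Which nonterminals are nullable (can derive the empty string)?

{ } (none)

No nonterminal has an empty production or an RHS whose symbols are all nullable.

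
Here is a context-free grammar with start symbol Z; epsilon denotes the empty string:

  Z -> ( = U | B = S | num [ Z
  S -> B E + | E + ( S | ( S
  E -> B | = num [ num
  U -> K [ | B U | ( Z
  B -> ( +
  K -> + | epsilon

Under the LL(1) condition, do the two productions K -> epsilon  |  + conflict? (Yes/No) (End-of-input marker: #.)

No

FIRST(epsilon) = { epsilon } and FIRST(+) = { + }.
The first is nullable but FOLLOW(K) = { [ } is disjoint from FIRST of the second.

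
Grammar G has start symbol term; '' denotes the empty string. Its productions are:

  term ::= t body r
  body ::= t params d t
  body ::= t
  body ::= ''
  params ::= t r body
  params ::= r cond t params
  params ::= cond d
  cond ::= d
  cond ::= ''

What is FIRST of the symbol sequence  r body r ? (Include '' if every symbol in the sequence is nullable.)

r is a terminal; add {r} and stop.

{ r }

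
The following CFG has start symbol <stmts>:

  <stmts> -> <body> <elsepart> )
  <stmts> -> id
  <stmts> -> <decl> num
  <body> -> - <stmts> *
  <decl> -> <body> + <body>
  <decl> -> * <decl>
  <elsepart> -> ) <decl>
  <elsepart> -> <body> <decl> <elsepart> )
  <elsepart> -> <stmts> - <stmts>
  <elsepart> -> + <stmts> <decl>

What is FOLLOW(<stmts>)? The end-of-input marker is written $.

<stmts> is the start symbol, so $ ∈ FOLLOW(<stmts>).
In <body> -> - <stmts> *: add FIRST(*) = { * }.
In <elsepart> -> <stmts> - <stmts>: add FIRST(- <stmts>) = { - }.
In <elsepart> -> <stmts> - <stmts>: <stmts> is at the end, add FOLLOW(<elsepart>) = { ) }.
In <elsepart> -> + <stmts> <decl>: add FIRST(<decl>) = { *, - }.
Union: FOLLOW(<stmts>) = { $, ), *, - }.

{ $, ), *, - }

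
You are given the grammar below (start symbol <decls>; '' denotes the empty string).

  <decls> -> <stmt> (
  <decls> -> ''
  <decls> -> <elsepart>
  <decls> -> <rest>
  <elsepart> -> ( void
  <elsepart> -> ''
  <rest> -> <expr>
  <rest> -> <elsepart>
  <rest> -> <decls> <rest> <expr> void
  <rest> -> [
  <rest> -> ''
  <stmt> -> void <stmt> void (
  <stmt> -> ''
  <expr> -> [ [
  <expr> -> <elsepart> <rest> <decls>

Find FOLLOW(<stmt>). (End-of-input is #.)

In <decls> -> <stmt> (: add FIRST(() = { ( }.
In <stmt> -> void <stmt> void (: add FIRST(void () = { void }.
Union: FOLLOW(<stmt>) = { (, void }.

{ (, void }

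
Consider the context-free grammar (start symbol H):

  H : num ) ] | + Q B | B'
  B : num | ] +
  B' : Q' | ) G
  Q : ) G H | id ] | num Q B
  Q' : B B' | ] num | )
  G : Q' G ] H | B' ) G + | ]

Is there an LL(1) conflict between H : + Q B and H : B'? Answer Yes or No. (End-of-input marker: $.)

FIRST(+ Q B) = { + } and FIRST(B') = { ), ], num }.
The FIRST sets are disjoint and neither alternative is nullable — no conflict.

No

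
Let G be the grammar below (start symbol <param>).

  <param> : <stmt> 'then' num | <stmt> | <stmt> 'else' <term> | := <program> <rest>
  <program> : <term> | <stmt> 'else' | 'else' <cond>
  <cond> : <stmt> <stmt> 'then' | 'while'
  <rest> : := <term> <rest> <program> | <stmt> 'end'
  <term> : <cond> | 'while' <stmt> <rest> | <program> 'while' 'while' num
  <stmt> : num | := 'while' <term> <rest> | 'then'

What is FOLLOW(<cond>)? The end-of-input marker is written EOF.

In <program> : 'else' <cond>: <cond> is at the end, add FOLLOW(<program>) = { EOF, 'else', 'end', 'then', 'while', :=, num }.
In <term> : <cond>: <cond> is at the end, add FOLLOW(<term>) = { EOF, 'else', 'end', 'then', 'while', :=, num }.
Union: FOLLOW(<cond>) = { EOF, 'else', 'end', 'then', 'while', :=, num }.

{ EOF, 'else', 'end', 'then', 'while', :=, num }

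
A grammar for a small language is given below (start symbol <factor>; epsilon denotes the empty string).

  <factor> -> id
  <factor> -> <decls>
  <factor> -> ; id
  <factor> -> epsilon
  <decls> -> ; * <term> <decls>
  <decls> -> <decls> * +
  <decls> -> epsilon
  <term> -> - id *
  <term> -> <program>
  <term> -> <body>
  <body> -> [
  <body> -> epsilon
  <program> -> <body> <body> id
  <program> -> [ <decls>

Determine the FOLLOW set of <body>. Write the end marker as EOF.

In <term> -> <body>: <body> is at the end, add FOLLOW(<term>) = { EOF, *, ; }.
In <program> -> <body> <body> id: add FIRST(<body> id) = { [, id }.
In <program> -> <body> <body> id: add FIRST(id) = { id }.
Union: FOLLOW(<body>) = { EOF, *, ;, [, id }.

{ EOF, *, ;, [, id }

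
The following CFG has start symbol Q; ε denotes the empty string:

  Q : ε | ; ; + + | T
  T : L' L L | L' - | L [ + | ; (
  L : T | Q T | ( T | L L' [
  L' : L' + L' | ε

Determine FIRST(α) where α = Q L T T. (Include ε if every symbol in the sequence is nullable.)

Add FIRST(Q)\{ε} = { (, +, -, ; }; Q is nullable, continue.
Add FIRST(L) = { (, +, -, ; }; L is not nullable, stop.

{ (, +, -, ; }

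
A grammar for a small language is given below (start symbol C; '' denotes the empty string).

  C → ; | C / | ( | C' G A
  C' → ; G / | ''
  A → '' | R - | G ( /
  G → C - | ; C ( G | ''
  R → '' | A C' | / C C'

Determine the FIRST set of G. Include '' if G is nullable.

From G → C -: C nullable, take FIRST(C) ∪ {-} = { (, -, /, ; }.
G → ; C ( G contributes {;}.
G → '' contributes ''.
Union: FIRST(G) = { (, -, /, ;, '' }.

{ (, -, /, ;, '' }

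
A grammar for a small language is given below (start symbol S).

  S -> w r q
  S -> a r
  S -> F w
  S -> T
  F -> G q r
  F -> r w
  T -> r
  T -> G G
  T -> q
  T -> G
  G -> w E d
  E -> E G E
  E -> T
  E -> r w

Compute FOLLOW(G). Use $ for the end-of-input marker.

{ $, d, q, r, w }

In F -> G q r: add FIRST(q r) = { q }.
In T -> G G: add FIRST(G) = { w }.
In T -> G G: G is at the end, add FOLLOW(T) = { $, d, w }.
In T -> G: G is at the end, add FOLLOW(T) = { $, d, w }.
In E -> E G E: add FIRST(E) = { q, r, w }.
Union: FOLLOW(G) = { $, d, q, r, w }.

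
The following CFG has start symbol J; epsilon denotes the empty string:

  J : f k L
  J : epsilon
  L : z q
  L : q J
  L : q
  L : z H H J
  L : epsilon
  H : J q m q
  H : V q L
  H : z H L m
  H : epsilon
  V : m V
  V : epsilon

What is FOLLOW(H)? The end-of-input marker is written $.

{ $, f, m, q, z }

In L : z H H J: add FIRST(H J)\{epsilon} = { f, m, q, z }.
  Since H J is nullable, also add FOLLOW(L) = { $, f, m, q, z }.
In L : z H H J: add FIRST(J)\{epsilon} = { f }.
  Since J is nullable, also add FOLLOW(L) = { $, f, m, q, z }.
In H : z H L m: add FIRST(L m) = { m, q, z }.
Union: FOLLOW(H) = { $, f, m, q, z }.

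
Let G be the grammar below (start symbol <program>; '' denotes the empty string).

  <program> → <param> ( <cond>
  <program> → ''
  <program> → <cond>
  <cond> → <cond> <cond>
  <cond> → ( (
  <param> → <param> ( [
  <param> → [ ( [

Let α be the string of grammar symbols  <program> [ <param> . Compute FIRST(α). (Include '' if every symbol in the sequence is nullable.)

{ (, [ }

Add FIRST(<program>)\{''} = { (, [ }; <program> is nullable, continue.
[ is a terminal; add {[} and stop.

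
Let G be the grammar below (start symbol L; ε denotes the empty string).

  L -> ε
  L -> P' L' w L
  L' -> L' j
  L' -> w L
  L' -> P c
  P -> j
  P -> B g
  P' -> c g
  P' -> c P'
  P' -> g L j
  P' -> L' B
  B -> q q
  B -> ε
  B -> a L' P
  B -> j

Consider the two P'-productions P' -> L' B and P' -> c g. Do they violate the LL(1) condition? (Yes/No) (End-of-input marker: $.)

FIRST(L' B) = { a, g, j, q, w } and FIRST(c g) = { c }.
The FIRST sets are disjoint and neither alternative is nullable — no conflict.

No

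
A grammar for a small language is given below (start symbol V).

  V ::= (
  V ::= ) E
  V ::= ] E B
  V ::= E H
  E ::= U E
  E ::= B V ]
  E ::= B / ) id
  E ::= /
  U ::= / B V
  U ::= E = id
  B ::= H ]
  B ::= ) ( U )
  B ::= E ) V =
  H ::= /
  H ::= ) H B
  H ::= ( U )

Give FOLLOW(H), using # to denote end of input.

In V ::= E H: H is at the end, add FOLLOW(V) = { #, (, ), /, =, ] }.
In B ::= H ]: add FIRST(]) = { ] }.
In H ::= ) H B: add FIRST(B) = { (, ), / }.
Union: FOLLOW(H) = { #, (, ), /, =, ] }.

{ #, (, ), /, =, ] }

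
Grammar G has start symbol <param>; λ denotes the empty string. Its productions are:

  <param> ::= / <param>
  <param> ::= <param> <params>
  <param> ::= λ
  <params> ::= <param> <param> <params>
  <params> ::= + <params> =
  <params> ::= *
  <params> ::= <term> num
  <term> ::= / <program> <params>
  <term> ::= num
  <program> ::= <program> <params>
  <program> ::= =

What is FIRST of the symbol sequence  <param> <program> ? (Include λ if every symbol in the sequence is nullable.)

{ *, +, /, =, num }

Add FIRST(<param>)\{λ} = { *, +, /, num }; <param> is nullable, continue.
Add FIRST(<program>) = { = }; <program> is not nullable, stop.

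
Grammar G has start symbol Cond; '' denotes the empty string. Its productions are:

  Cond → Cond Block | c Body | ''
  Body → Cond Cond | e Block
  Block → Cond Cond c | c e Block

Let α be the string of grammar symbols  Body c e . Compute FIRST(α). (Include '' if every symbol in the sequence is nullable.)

{ c, e }

Add FIRST(Body)\{''} = { c, e }; Body is nullable, continue.
c is a terminal; add {c} and stop.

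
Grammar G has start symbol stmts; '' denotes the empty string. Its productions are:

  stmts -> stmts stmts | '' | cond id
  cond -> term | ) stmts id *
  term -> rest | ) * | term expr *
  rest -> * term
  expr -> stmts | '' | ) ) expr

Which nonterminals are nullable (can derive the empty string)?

Directly nullable (have an ''-production): stmts, expr.
No other nonterminal has a production whose RHS symbols are all nullable.

{ expr, stmts }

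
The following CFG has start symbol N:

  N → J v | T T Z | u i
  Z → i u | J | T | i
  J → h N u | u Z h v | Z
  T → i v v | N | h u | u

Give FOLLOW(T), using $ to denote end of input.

{ $, h, i, u, v }

In N → T T Z: add FIRST(T Z) = { h, i, u }.
In N → T T Z: add FIRST(Z) = { h, i, u }.
In Z → T: T is at the end, add FOLLOW(Z) = { $, h, i, u, v }.
Union: FOLLOW(T) = { $, h, i, u, v }.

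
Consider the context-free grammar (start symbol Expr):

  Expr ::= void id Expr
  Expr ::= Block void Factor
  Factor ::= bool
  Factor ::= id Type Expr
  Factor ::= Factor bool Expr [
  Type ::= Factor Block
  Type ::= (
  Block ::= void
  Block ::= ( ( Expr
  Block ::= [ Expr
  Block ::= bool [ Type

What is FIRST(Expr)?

Expr ::= void id Expr contributes {void}.
From Expr ::= Block void Factor: add FIRST(Block) = { (, [, bool, void }.
Union: FIRST(Expr) = { (, [, bool, void }.

{ (, [, bool, void }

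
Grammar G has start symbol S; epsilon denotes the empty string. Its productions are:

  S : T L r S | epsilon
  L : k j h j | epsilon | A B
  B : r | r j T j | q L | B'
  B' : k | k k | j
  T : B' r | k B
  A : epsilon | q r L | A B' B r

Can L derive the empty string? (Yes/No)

Yes

L has an epsilon-production, so L ⇒ epsilon.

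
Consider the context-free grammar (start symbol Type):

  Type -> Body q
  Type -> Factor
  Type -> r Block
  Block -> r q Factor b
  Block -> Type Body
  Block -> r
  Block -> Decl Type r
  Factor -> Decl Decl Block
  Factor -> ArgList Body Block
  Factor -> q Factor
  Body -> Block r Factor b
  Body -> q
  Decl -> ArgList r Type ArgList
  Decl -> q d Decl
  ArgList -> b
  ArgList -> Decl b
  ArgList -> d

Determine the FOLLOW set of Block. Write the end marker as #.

{ #, b, d, q, r }

In Type -> r Block: Block is at the end, add FOLLOW(Type) = { #, b, d, q, r }.
In Factor -> Decl Decl Block: Block is at the end, add FOLLOW(Factor) = { #, b, d, q, r }.
In Factor -> ArgList Body Block: Block is at the end, add FOLLOW(Factor) = { #, b, d, q, r }.
In Body -> Block r Factor b: add FIRST(r Factor b) = { r }.
Union: FOLLOW(Block) = { #, b, d, q, r }.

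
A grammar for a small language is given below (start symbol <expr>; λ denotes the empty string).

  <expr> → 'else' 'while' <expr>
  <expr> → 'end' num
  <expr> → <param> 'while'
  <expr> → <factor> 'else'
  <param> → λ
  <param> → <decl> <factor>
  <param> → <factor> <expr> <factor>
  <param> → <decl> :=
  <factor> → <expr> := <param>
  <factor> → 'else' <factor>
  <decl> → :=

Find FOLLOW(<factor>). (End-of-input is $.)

In <expr> → <factor> 'else': add FIRST('else') = { 'else' }.
In <param> → <decl> <factor>: <factor> is at the end, add FOLLOW(<param>) = { 'else', 'end', 'while', := }.
In <param> → <factor> <expr> <factor>: add FIRST(<expr> <factor>) = { 'else', 'end', 'while', := }.
In <param> → <factor> <expr> <factor>: <factor> is at the end, add FOLLOW(<param>) = { 'else', 'end', 'while', := }.
In <factor> → 'else' <factor>: <factor> is at the end, add FOLLOW(<factor>) = { 'else', 'end', 'while', := }.
Union: FOLLOW(<factor>) = { 'else', 'end', 'while', := }.

{ 'else', 'end', 'while', := }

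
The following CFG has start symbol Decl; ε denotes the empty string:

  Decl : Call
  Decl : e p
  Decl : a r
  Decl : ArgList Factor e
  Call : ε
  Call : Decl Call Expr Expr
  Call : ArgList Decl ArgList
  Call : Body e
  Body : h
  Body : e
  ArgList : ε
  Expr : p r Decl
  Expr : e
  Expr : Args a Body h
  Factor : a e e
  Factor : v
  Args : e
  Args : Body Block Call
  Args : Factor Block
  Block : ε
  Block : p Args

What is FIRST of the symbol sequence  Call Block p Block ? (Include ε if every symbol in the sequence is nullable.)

Add FIRST(Call)\{ε} = { a, e, h, p, v }; Call is nullable, continue.
Add FIRST(Block)\{ε} = { p }; Block is nullable, continue.
p is a terminal; add {p} and stop.

{ a, e, h, p, v }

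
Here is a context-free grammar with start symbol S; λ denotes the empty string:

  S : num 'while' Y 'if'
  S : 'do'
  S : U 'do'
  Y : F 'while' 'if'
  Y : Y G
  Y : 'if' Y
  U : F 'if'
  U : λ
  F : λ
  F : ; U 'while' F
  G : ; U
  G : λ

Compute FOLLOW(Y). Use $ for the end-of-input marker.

{ 'if', ; }

In S : num 'while' Y 'if': add FIRST('if') = { 'if' }.
In Y : Y G: add FIRST(G)\{λ} = { ; }.
  Since G is nullable, also add FOLLOW(Y) = { 'if', ; }.
In Y : 'if' Y: Y is at the end, add FOLLOW(Y) = { 'if', ; }.
Union: FOLLOW(Y) = { 'if', ; }.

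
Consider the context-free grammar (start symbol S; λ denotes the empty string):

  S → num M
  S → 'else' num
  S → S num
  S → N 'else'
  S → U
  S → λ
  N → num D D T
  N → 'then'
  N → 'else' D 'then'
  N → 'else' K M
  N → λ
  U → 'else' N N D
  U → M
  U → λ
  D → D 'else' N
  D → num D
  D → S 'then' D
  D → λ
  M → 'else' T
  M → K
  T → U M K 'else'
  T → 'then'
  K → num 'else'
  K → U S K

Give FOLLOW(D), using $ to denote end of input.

{ $, 'else', 'then', num }

In N → num D D T: add FIRST(D T) = { 'else', 'then', num }.
In N → num D D T: add FIRST(T) = { 'else', 'then', num }.
In N → 'else' D 'then': add FIRST('then') = { 'then' }.
In U → 'else' N N D: D is at the end, add FOLLOW(U) = { $, 'else', 'then', num }.
In D → D 'else' N: add FIRST('else' N) = { 'else' }.
In D → num D: D is at the end, add FOLLOW(D) = { $, 'else', 'then', num }.
In D → S 'then' D: D is at the end, add FOLLOW(D) = { $, 'else', 'then', num }.
Union: FOLLOW(D) = { $, 'else', 'then', num }.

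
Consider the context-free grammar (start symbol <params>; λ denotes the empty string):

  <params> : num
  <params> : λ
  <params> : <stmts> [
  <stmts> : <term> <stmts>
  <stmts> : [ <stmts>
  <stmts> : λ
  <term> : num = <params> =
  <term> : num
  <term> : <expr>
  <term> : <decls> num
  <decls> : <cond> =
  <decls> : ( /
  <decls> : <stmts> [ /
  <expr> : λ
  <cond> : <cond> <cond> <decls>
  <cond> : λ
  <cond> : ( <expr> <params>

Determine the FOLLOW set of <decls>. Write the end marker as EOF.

{ (, =, [, num }

In <term> : <decls> num: add FIRST(num) = { num }.
In <cond> : <cond> <cond> <decls>: <decls> is at the end, add FOLLOW(<cond>) = { (, =, [, num }.
Union: FOLLOW(<decls>) = { (, =, [, num }.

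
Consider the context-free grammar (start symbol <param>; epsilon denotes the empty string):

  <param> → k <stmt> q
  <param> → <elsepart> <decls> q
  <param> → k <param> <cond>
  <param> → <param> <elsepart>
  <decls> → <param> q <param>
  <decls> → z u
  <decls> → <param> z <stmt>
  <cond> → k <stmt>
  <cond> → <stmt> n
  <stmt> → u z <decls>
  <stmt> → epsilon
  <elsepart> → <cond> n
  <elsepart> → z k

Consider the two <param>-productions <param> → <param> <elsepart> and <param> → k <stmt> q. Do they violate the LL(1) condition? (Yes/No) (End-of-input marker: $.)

Yes

FIRST(<param> <elsepart>) = { k, n, u, z } and FIRST(k <stmt> q) = { k }.
Both contain k, so the two alternatives are not disjoint — LL(1) conflict.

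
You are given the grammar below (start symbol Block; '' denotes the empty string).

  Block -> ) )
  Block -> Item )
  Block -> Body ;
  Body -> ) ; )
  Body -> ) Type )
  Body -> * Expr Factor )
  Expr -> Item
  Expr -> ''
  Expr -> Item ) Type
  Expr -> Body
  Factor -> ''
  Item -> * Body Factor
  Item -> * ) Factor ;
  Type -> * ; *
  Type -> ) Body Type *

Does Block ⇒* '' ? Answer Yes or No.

Nullable nonterminals: Expr, Factor.
No production of Block has an RHS whose symbols are all nullable, so Block is not nullable.

No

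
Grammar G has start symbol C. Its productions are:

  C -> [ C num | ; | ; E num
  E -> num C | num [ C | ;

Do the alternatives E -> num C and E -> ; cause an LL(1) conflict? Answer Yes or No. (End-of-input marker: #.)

FIRST(num C) = { num } and FIRST(;) = { ; }.
The FIRST sets are disjoint and neither alternative is nullable — no conflict.

No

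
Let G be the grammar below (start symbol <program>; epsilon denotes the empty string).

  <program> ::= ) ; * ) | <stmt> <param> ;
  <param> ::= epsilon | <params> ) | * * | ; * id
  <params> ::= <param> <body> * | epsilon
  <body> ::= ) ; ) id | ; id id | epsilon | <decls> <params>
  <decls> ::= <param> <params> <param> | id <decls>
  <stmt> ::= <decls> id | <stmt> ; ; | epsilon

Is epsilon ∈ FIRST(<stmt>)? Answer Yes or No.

<stmt> has an epsilon-production, so <stmt> ⇒ epsilon.

Yes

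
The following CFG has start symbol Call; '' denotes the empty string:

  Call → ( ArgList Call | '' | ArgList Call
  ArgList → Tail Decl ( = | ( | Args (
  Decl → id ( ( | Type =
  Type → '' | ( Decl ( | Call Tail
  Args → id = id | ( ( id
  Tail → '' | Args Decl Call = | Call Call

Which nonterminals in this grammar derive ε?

Directly nullable (have an ''-production): Call, Type, Tail.
No other nonterminal has a production whose RHS symbols are all nullable.

{ Call, Tail, Type }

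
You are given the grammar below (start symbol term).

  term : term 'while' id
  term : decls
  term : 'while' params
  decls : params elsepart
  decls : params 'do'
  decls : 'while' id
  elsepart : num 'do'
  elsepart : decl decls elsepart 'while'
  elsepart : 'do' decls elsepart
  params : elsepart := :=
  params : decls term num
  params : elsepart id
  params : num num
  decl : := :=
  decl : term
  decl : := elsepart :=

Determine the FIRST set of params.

{ 'do', 'while', :=, num }

From params : elsepart := :=: add FIRST(elsepart) = { 'do', 'while', :=, num }.
From params : decls term num: add FIRST(decls) = { 'do', 'while', :=, num }.
From params : elsepart id: add FIRST(elsepart) = { 'do', 'while', :=, num }.
params : num num contributes {num}.
Union: FIRST(params) = { 'do', 'while', :=, num }.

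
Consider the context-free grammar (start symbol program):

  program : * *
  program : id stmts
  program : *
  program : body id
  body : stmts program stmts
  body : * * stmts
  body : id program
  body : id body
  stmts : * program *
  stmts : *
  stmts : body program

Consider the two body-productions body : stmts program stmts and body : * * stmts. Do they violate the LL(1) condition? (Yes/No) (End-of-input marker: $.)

FIRST(stmts program stmts) = { *, id } and FIRST(* * stmts) = { * }.
Both contain *, so the two alternatives are not disjoint — LL(1) conflict.

Yes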